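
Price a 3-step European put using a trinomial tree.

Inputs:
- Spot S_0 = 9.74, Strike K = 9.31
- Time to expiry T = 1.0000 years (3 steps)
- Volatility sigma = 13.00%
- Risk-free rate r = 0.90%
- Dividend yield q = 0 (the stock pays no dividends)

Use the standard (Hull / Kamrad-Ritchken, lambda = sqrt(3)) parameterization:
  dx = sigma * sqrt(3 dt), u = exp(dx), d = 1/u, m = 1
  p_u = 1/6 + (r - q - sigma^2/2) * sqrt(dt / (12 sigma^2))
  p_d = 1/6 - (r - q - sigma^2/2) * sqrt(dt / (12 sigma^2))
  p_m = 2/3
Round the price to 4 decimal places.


dt = T/N = 0.333333; dx = sigma*sqrt(3*dt) = 0.130000
u = exp(dx) = 1.138828; d = 1/u = 0.878095
p_u = 0.167372, p_m = 0.666667, p_d = 0.165962
Discount per step: exp(-r*dt) = 0.997004
Stock lattice S(k, j) with j the centered position index:
  k=0: S(0,+0) = 9.7400
  k=1: S(1,-1) = 8.5526; S(1,+0) = 9.7400; S(1,+1) = 11.0922
  k=2: S(2,-2) = 7.5100; S(2,-1) = 8.5526; S(2,+0) = 9.7400; S(2,+1) = 11.0922; S(2,+2) = 12.6321
  k=3: S(3,-3) = 6.5945; S(3,-2) = 7.5100; S(3,-1) = 8.5526; S(3,+0) = 9.7400; S(3,+1) = 11.0922; S(3,+2) = 12.6321; S(3,+3) = 14.3858
Terminal payoffs V(N, j) = max(K - S_T, 0):
  V(3,-3) = 2.715466; V(3,-2) = 1.799958; V(3,-1) = 0.757351; V(3,+0) = 0.000000; V(3,+1) = 0.000000; V(3,+2) = 0.000000; V(3,+3) = 0.000000
Backward induction: V(k, j) = exp(-r*dt) * [p_u * V(k+1, j+1) + p_m * V(k+1, j) + p_d * V(k+1, j-1)]
  V(2,-2) = exp(-r*dt) * [p_u*0.757351 + p_m*1.799958 + p_d*2.715466] = 1.772070
  V(2,-1) = exp(-r*dt) * [p_u*0.000000 + p_m*0.757351 + p_d*1.799958] = 0.801217
  V(2,+0) = exp(-r*dt) * [p_u*0.000000 + p_m*0.000000 + p_d*0.757351] = 0.125315
  V(2,+1) = exp(-r*dt) * [p_u*0.000000 + p_m*0.000000 + p_d*0.000000] = 0.000000
  V(2,+2) = exp(-r*dt) * [p_u*0.000000 + p_m*0.000000 + p_d*0.000000] = 0.000000
  V(1,-1) = exp(-r*dt) * [p_u*0.125315 + p_m*0.801217 + p_d*1.772070] = 0.846670
  V(1,+0) = exp(-r*dt) * [p_u*0.000000 + p_m*0.125315 + p_d*0.801217] = 0.215866
  V(1,+1) = exp(-r*dt) * [p_u*0.000000 + p_m*0.000000 + p_d*0.125315] = 0.020735
  V(0,+0) = exp(-r*dt) * [p_u*0.020735 + p_m*0.215866 + p_d*0.846670] = 0.287033

Answer: Price = V(0,0) = 0.2870


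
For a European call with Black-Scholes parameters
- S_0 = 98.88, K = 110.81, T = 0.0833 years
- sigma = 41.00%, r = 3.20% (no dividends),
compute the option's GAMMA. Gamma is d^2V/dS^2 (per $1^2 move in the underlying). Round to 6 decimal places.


Answer: Gamma = 0.023130

Derivation:
d1 = -0.8809288063; d2 = -0.9992619378
phi(d1) = 0.2706425550; exp(-qT) = 1.0000000000; exp(-rT) = 0.9973379496
Gamma = exp(-qT) * phi(d1) / (S * sigma * sqrt(T)) = 1.0000000000 * 0.2706425550 / (98.8800 * 0.4100 * 0.2886173938) = 0.023130


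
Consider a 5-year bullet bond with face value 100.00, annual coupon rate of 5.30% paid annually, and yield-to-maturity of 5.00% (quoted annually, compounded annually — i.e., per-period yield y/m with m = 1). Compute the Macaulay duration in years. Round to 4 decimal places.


Coupon per period c = face * coupon_rate / m = 5.300000
Periods per year m = 1; per-period yield y/m = 0.050000
Number of cashflows N = 5
Cashflows (t years, CF_t, discount factor 1/(1+y/m)^(m*t), PV):
  t = 1.0000: CF_t = 5.300000, DF = 0.952381, PV = 5.047619
  t = 2.0000: CF_t = 5.300000, DF = 0.907029, PV = 4.807256
  t = 3.0000: CF_t = 5.300000, DF = 0.863838, PV = 4.578339
  t = 4.0000: CF_t = 5.300000, DF = 0.822702, PV = 4.360323
  t = 5.0000: CF_t = 105.300000, DF = 0.783526, PV = 82.505305
Price P = sum_t PV_t = 101.298843
Macaulay numerator sum_t t * PV_t:
  t * PV_t at t = 1.0000: 5.047619
  t * PV_t at t = 2.0000: 9.614512
  t * PV_t at t = 3.0000: 13.735018
  t * PV_t at t = 4.0000: 17.441292
  t * PV_t at t = 5.0000: 412.526527
Macaulay duration D = (sum_t t * PV_t) / P = 458.364968 / 101.298843 = 4.524879

Answer: Macaulay duration = 4.5249 years


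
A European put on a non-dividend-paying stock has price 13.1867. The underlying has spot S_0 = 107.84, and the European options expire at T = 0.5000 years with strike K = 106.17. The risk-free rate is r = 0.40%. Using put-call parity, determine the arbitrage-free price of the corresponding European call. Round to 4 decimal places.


Answer: Call price = 15.0688

Derivation:
Put-call parity: C - P = S_0 * exp(-qT) - K * exp(-rT).
S_0 * exp(-qT) = 107.8400 * 1.00000000 = 107.84000000
K * exp(-rT) = 106.1700 * 0.99800200 = 105.95787220
C = P + S*exp(-qT) - K*exp(-rT)
C = 13.1867 + 107.84000000 - 105.95787220 = 15.0688


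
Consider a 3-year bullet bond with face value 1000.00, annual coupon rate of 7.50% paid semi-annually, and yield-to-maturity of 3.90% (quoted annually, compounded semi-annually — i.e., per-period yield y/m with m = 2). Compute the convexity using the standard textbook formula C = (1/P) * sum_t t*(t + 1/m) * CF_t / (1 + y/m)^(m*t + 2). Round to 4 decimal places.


Coupon per period c = face * coupon_rate / m = 37.500000
Periods per year m = 2; per-period yield y/m = 0.019500
Number of cashflows N = 6
Cashflows (t years, CF_t, discount factor 1/(1+y/m)^(m*t), PV):
  t = 0.5000: CF_t = 37.500000, DF = 0.980873, PV = 36.782737
  t = 1.0000: CF_t = 37.500000, DF = 0.962112, PV = 36.079192
  t = 1.5000: CF_t = 37.500000, DF = 0.943709, PV = 35.389105
  t = 2.0000: CF_t = 37.500000, DF = 0.925659, PV = 34.712217
  t = 2.5000: CF_t = 37.500000, DF = 0.907954, PV = 34.048275
  t = 3.0000: CF_t = 1037.500000, DF = 0.890588, PV = 923.984583
Price P = sum_t PV_t = 1100.996108
Convexity numerator sum_t t*(t + 1/m) * CF_t / (1+y/m)^(m*t + 2):
  t = 0.5000: term = 17.694552
  t = 1.0000: term = 52.068325
  t = 1.5000: term = 102.144826
  t = 2.0000: term = 166.985166
  t = 2.5000: term = 245.686855
  t = 3.0000: term = 9334.252903
Convexity = (1/P) * sum = 9918.832627 / 1100.996108 = 9.008962

Answer: Convexity = 9.0090


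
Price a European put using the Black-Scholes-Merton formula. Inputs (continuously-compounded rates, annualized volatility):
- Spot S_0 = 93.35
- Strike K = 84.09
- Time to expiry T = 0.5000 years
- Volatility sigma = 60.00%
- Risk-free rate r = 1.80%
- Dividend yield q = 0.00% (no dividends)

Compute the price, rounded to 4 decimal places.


d1 = (ln(S/K) + (r - q + 0.5*sigma^2) * T) / (sigma * sqrt(T)) = 0.47957918
d2 = d1 - sigma * sqrt(T) = 0.05531512
exp(-rT) = 0.99104038; exp(-qT) = 1.00000000
P = K * exp(-rT) * N(-d2) - S_0 * exp(-qT) * N(-d1)
N(-d1) = 0.31576333; N(-d2) = 0.47794371
P = 84.0900 * 0.99104038 * 0.47794371 - 93.3500 * 1.00000000 * 0.31576333 = 10.3537

Answer: Price = 10.3537


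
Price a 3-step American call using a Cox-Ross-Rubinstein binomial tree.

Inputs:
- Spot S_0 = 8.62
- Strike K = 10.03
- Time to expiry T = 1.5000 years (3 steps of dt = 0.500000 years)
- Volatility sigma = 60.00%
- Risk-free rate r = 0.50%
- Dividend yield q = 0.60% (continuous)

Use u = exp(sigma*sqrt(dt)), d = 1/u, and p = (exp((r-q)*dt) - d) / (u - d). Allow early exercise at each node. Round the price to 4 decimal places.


dt = T/N = 0.500000
u = exp(sigma*sqrt(dt)) = 1.528465; d = 1/u = 0.654251
p = (exp((r-q)*dt) - d) / (u - d) = 0.394925
Discount per step: exp(-r*dt) = 0.997503
Stock lattice S(k, i) with i counting down-moves:
  k=0: S(0,0) = 8.6200
  k=1: S(1,0) = 13.1754; S(1,1) = 5.6396
  k=2: S(2,0) = 20.1381; S(2,1) = 8.6200; S(2,2) = 3.6897
  k=3: S(3,0) = 30.7804; S(3,1) = 13.1754; S(3,2) = 5.6396; S(3,3) = 2.4140
Terminal payoffs V(N, i) = max(S_T - K, 0):
  V(3,0) = 20.750374; V(3,1) = 3.145370; V(3,2) = 0.000000; V(3,3) = 0.000000
Backward induction: V(k, i) = exp(-r*dt) * [p * V(k+1, i) + (1-p) * V(k+1, i+1)]; then take max(V_cont, immediate exercise) for American.
  V(2,0) = exp(-r*dt) * [p*20.750374 + (1-p)*3.145370] = 10.072813; exercise = 10.108094; V(2,0) = max -> 10.108094
  V(2,1) = exp(-r*dt) * [p*3.145370 + (1-p)*0.000000] = 1.239084; exercise = 0.000000; V(2,1) = max -> 1.239084
  V(2,2) = exp(-r*dt) * [p*0.000000 + (1-p)*0.000000] = 0.000000; exercise = 0.000000; V(2,2) = max -> 0.000000
  V(1,0) = exp(-r*dt) * [p*10.108094 + (1-p)*1.239084] = 4.729838; exercise = 3.145370; V(1,0) = max -> 4.729838
  V(1,1) = exp(-r*dt) * [p*1.239084 + (1-p)*0.000000] = 0.488123; exercise = 0.000000; V(1,1) = max -> 0.488123
  V(0,0) = exp(-r*dt) * [p*4.729838 + (1-p)*0.488123] = 2.157881; exercise = 0.000000; V(0,0) = max -> 2.157881

Answer: Price = V(0,0) = 2.1579


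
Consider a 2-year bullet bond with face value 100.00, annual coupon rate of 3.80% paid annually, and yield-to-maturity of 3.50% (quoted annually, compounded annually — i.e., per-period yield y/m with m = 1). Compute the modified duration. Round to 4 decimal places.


Coupon per period c = face * coupon_rate / m = 3.800000
Periods per year m = 1; per-period yield y/m = 0.035000
Number of cashflows N = 2
Cashflows (t years, CF_t, discount factor 1/(1+y/m)^(m*t), PV):
  t = 1.0000: CF_t = 3.800000, DF = 0.966184, PV = 3.671498
  t = 2.0000: CF_t = 103.800000, DF = 0.933511, PV = 96.898411
Price P = sum_t PV_t = 100.569908
First compute Macaulay numerator sum_t t * PV_t:
  t * PV_t at t = 1.0000: 3.671498
  t * PV_t at t = 2.0000: 193.796821
Macaulay duration D = 197.468319 / 100.569908 = 1.963493
Modified duration = D / (1 + y/m) = 1.963493 / (1 + 0.035000) = 1.897095

Answer: Modified duration = 1.8971


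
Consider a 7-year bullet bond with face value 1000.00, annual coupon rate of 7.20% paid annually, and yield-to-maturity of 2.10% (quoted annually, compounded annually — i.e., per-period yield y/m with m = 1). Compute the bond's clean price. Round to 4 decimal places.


Answer: Price = 1328.8065

Derivation:
Coupon per period c = face * coupon_rate / m = 72.000000
Periods per year m = 1; per-period yield y/m = 0.021000
Number of cashflows N = 7
Cashflows (t years, CF_t, discount factor 1/(1+y/m)^(m*t), PV):
  t = 1.0000: CF_t = 72.000000, DF = 0.979432, PV = 70.519099
  t = 2.0000: CF_t = 72.000000, DF = 0.959287, PV = 69.068657
  t = 3.0000: CF_t = 72.000000, DF = 0.939556, PV = 67.648048
  t = 4.0000: CF_t = 72.000000, DF = 0.920231, PV = 66.256658
  t = 5.0000: CF_t = 72.000000, DF = 0.901304, PV = 64.893887
  t = 6.0000: CF_t = 72.000000, DF = 0.882766, PV = 63.559145
  t = 7.0000: CF_t = 1072.000000, DF = 0.864609, PV = 926.860962
Price P = sum_t PV_t = 1328.806456


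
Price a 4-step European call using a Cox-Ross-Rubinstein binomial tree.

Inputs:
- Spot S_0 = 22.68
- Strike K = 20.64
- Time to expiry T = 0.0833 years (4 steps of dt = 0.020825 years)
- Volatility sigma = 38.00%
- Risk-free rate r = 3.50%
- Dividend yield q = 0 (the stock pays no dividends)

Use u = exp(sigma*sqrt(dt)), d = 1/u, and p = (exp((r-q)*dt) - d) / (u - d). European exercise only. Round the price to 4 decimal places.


Answer: Price = V(0,0) = 2.3410

Derivation:
dt = T/N = 0.020825
u = exp(sigma*sqrt(dt)) = 1.056369; d = 1/u = 0.946639
p = (exp((r-q)*dt) - d) / (u - d) = 0.492939
Discount per step: exp(-r*dt) = 0.999271
Stock lattice S(k, i) with i counting down-moves:
  k=0: S(0,0) = 22.6800
  k=1: S(1,0) = 23.9584; S(1,1) = 21.4698
  k=2: S(2,0) = 25.3090; S(2,1) = 22.6800; S(2,2) = 20.3241
  k=3: S(3,0) = 26.7356; S(3,1) = 23.9584; S(3,2) = 21.4698; S(3,3) = 19.2396
  k=4: S(4,0) = 28.2426; S(4,1) = 25.3090; S(4,2) = 22.6800; S(4,3) = 20.3241; S(4,4) = 18.2130
Terminal payoffs V(N, i) = max(S_T - K, 0):
  V(4,0) = 7.602635; V(4,1) = 4.668950; V(4,2) = 2.040000; V(4,3) = 0.000000; V(4,4) = 0.000000
Backward induction: V(k, i) = exp(-r*dt) * [p * V(k+1, i) + (1-p) * V(k+1, i+1)].
  V(3,0) = exp(-r*dt) * [p*7.602635 + (1-p)*4.668950] = 6.110622
  V(3,1) = exp(-r*dt) * [p*4.668950 + (1-p)*2.040000] = 3.333481
  V(3,2) = exp(-r*dt) * [p*2.040000 + (1-p)*0.000000] = 1.004863
  V(3,3) = exp(-r*dt) * [p*0.000000 + (1-p)*0.000000] = 0.000000
  V(2,0) = exp(-r*dt) * [p*6.110622 + (1-p)*3.333481] = 4.699016
  V(2,1) = exp(-r*dt) * [p*3.333481 + (1-p)*1.004863] = 2.151161
  V(2,2) = exp(-r*dt) * [p*1.004863 + (1-p)*0.000000] = 0.494975
  V(1,0) = exp(-r*dt) * [p*4.699016 + (1-p)*2.151161] = 3.404616
  V(1,1) = exp(-r*dt) * [p*2.151161 + (1-p)*0.494975] = 1.310418
  V(0,0) = exp(-r*dt) * [p*3.404616 + (1-p)*1.310418] = 2.341023


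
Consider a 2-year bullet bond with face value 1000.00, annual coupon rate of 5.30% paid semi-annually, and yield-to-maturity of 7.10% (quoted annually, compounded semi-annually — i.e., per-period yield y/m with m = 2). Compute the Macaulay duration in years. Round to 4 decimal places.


Coupon per period c = face * coupon_rate / m = 26.500000
Periods per year m = 2; per-period yield y/m = 0.035500
Number of cashflows N = 4
Cashflows (t years, CF_t, discount factor 1/(1+y/m)^(m*t), PV):
  t = 0.5000: CF_t = 26.500000, DF = 0.965717, PV = 25.591502
  t = 1.0000: CF_t = 26.500000, DF = 0.932609, PV = 24.714149
  t = 1.5000: CF_t = 26.500000, DF = 0.900637, PV = 23.866875
  t = 2.0000: CF_t = 1026.500000, DF = 0.869760, PV = 892.808961
Price P = sum_t PV_t = 966.981488
Macaulay numerator sum_t t * PV_t:
  t * PV_t at t = 0.5000: 12.795751
  t * PV_t at t = 1.0000: 24.714149
  t * PV_t at t = 1.5000: 35.800313
  t * PV_t at t = 2.0000: 1785.617923
Macaulay duration D = (sum_t t * PV_t) / P = 1858.928136 / 966.981488 = 1.922403

Answer: Macaulay duration = 1.9224 years


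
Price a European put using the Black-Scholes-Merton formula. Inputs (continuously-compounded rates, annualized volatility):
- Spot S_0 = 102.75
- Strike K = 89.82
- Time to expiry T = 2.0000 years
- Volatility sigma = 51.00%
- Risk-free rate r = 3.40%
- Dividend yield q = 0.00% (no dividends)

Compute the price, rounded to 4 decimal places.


Answer: Price = 17.8481

Derivation:
d1 = (ln(S/K) + (r - q + 0.5*sigma^2) * T) / (sigma * sqrt(T)) = 0.64137522
d2 = d1 - sigma * sqrt(T) = -0.07987369
exp(-rT) = 0.93426047; exp(-qT) = 1.00000000
P = K * exp(-rT) * N(-d2) - S_0 * exp(-qT) * N(-d1)
N(-d1) = 0.26063946; N(-d2) = 0.53183114
P = 89.8200 * 0.93426047 * 0.53183114 - 102.7500 * 1.00000000 * 0.26063946 = 17.8481


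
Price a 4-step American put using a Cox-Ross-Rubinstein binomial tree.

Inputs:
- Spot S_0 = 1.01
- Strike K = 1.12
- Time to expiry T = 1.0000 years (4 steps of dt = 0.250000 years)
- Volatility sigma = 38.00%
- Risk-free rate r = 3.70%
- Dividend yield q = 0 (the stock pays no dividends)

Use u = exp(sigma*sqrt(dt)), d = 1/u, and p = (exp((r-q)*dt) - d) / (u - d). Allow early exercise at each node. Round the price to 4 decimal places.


Answer: Price = V(0,0) = 0.2074

Derivation:
dt = T/N = 0.250000
u = exp(sigma*sqrt(dt)) = 1.209250; d = 1/u = 0.826959
p = (exp((r-q)*dt) - d) / (u - d) = 0.476951
Discount per step: exp(-r*dt) = 0.990793
Stock lattice S(k, i) with i counting down-moves:
  k=0: S(0,0) = 1.0100
  k=1: S(1,0) = 1.2213; S(1,1) = 0.8352
  k=2: S(2,0) = 1.4769; S(2,1) = 1.0100; S(2,2) = 0.6907
  k=3: S(3,0) = 1.7859; S(3,1) = 1.2213; S(3,2) = 0.8352; S(3,3) = 0.5712
  k=4: S(4,0) = 2.1597; S(4,1) = 1.4769; S(4,2) = 1.0100; S(4,3) = 0.6907; S(4,4) = 0.4723
Terminal payoffs V(N, i) = max(K - S_T, 0):
  V(4,0) = 0.000000; V(4,1) = 0.000000; V(4,2) = 0.110000; V(4,3) = 0.429300; V(4,4) = 0.647657
Backward induction: V(k, i) = exp(-r*dt) * [p * V(k+1, i) + (1-p) * V(k+1, i+1)]; then take max(V_cont, immediate exercise) for American.
  V(3,0) = exp(-r*dt) * [p*0.000000 + (1-p)*0.000000] = 0.000000; exercise = 0.000000; V(3,0) = max -> 0.000000
  V(3,1) = exp(-r*dt) * [p*0.000000 + (1-p)*0.110000] = 0.057006; exercise = 0.000000; V(3,1) = max -> 0.057006
  V(3,2) = exp(-r*dt) * [p*0.110000 + (1-p)*0.429300] = 0.274459; exercise = 0.284771; V(3,2) = max -> 0.284771
  V(3,3) = exp(-r*dt) * [p*0.429300 + (1-p)*0.647657] = 0.538507; exercise = 0.548819; V(3,3) = max -> 0.548819
  V(2,0) = exp(-r*dt) * [p*0.000000 + (1-p)*0.057006] = 0.029542; exercise = 0.000000; V(2,0) = max -> 0.029542
  V(2,1) = exp(-r*dt) * [p*0.057006 + (1-p)*0.284771] = 0.174516; exercise = 0.110000; V(2,1) = max -> 0.174516
  V(2,2) = exp(-r*dt) * [p*0.284771 + (1-p)*0.548819] = 0.418988; exercise = 0.429300; V(2,2) = max -> 0.429300
  V(1,0) = exp(-r*dt) * [p*0.029542 + (1-p)*0.174516] = 0.104401; exercise = 0.000000; V(1,0) = max -> 0.104401
  V(1,1) = exp(-r*dt) * [p*0.174516 + (1-p)*0.429300] = 0.304947; exercise = 0.284771; V(1,1) = max -> 0.304947
  V(0,0) = exp(-r*dt) * [p*0.104401 + (1-p)*0.304947] = 0.207369; exercise = 0.110000; V(0,0) = max -> 0.207369


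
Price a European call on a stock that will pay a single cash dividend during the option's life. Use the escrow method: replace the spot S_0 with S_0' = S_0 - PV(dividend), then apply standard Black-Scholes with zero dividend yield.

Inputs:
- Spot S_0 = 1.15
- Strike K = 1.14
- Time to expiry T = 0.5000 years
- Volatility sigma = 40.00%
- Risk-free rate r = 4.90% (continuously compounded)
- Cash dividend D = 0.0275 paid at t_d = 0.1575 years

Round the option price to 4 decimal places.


Answer: Price = 0.1309

Derivation:
PV(D) = D * exp(-r * t_d) = 0.0275 * 0.99231220 = 0.02728859
S_0' = S_0 - PV(D) = 1.1500 - 0.02728859 = 1.12271141
d1 = (ln(S_0'/K) + (r + sigma^2/2)*T) / (sigma*sqrt(T)) = 0.17401333
d2 = d1 - sigma*sqrt(T) = -0.10882938
exp(-rT) = 0.97579769
N(d1) = 0.56907251; N(d2) = 0.45666891
C = S_0' * N(d1) - K * exp(-rT) * N(d2) = 1.12271141 * 0.56907251 - 1.1400 * 0.97579769 * 0.45666891 = 0.1309


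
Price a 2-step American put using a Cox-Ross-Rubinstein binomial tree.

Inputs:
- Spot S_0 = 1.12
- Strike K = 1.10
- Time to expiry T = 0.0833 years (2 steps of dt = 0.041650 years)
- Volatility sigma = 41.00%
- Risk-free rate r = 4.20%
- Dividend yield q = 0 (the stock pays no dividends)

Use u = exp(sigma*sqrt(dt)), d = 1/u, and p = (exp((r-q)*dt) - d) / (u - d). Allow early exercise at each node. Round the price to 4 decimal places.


dt = T/N = 0.041650
u = exp(sigma*sqrt(dt)) = 1.087275; d = 1/u = 0.919731
p = (exp((r-q)*dt) - d) / (u - d) = 0.489544
Discount per step: exp(-r*dt) = 0.998252
Stock lattice S(k, i) with i counting down-moves:
  k=0: S(0,0) = 1.1200
  k=1: S(1,0) = 1.2177; S(1,1) = 1.0301
  k=2: S(2,0) = 1.3240; S(2,1) = 1.1200; S(2,2) = 0.9474
Terminal payoffs V(N, i) = max(K - S_T, 0):
  V(2,0) = 0.000000; V(2,1) = 0.000000; V(2,2) = 0.152586
Backward induction: V(k, i) = exp(-r*dt) * [p * V(k+1, i) + (1-p) * V(k+1, i+1)]; then take max(V_cont, immediate exercise) for American.
  V(1,0) = exp(-r*dt) * [p*0.000000 + (1-p)*0.000000] = 0.000000; exercise = 0.000000; V(1,0) = max -> 0.000000
  V(1,1) = exp(-r*dt) * [p*0.000000 + (1-p)*0.152586] = 0.077753; exercise = 0.069901; V(1,1) = max -> 0.077753
  V(0,0) = exp(-r*dt) * [p*0.000000 + (1-p)*0.077753] = 0.039620; exercise = 0.000000; V(0,0) = max -> 0.039620

Answer: Price = V(0,0) = 0.0396


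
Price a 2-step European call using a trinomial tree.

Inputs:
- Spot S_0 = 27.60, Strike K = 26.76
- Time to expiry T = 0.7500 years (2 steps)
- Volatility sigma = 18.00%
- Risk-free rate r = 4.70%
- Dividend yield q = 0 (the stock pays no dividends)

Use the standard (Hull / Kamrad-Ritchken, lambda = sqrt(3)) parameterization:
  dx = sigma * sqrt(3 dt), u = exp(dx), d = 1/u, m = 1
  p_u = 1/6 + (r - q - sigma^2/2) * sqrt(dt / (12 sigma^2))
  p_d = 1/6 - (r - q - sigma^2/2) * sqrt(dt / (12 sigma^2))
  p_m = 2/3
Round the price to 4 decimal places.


Answer: Price = V(0,0) = 2.6003

Derivation:
dt = T/N = 0.375000; dx = sigma*sqrt(3*dt) = 0.190919
u = exp(dx) = 1.210361; d = 1/u = 0.826200
p_u = 0.196915, p_m = 0.666667, p_d = 0.136418
Discount per step: exp(-r*dt) = 0.982529
Stock lattice S(k, j) with j the centered position index:
  k=0: S(0,+0) = 27.6000
  k=1: S(1,-1) = 22.8031; S(1,+0) = 27.6000; S(1,+1) = 33.4060
  k=2: S(2,-2) = 18.8399; S(2,-1) = 22.8031; S(2,+0) = 27.6000; S(2,+1) = 33.4060; S(2,+2) = 40.4333
Terminal payoffs V(N, j) = max(S_T - K, 0):
  V(2,-2) = 0.000000; V(2,-1) = 0.000000; V(2,+0) = 0.840000; V(2,+1) = 6.645969; V(2,+2) = 13.673289
Backward induction: V(k, j) = exp(-r*dt) * [p_u * V(k+1, j+1) + p_m * V(k+1, j) + p_d * V(k+1, j-1)]
  V(1,-1) = exp(-r*dt) * [p_u*0.840000 + p_m*0.000000 + p_d*0.000000] = 0.162519
  V(1,+0) = exp(-r*dt) * [p_u*6.645969 + p_m*0.840000 + p_d*0.000000] = 1.836045
  V(1,+1) = exp(-r*dt) * [p_u*13.673289 + p_m*6.645969 + p_d*0.840000] = 7.111268
  V(0,+0) = exp(-r*dt) * [p_u*7.111268 + p_m*1.836045 + p_d*0.162519] = 2.600280


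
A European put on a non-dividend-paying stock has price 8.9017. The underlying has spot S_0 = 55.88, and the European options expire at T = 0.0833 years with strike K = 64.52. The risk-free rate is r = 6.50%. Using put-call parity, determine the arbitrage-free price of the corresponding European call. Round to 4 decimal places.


Answer: Call price = 0.6101

Derivation:
Put-call parity: C - P = S_0 * exp(-qT) - K * exp(-rT).
S_0 * exp(-qT) = 55.8800 * 1.00000000 = 55.88000000
K * exp(-rT) = 64.5200 * 0.99460013 = 64.17160052
C = P + S*exp(-qT) - K*exp(-rT)
C = 8.9017 + 55.88000000 - 64.17160052 = 0.6101


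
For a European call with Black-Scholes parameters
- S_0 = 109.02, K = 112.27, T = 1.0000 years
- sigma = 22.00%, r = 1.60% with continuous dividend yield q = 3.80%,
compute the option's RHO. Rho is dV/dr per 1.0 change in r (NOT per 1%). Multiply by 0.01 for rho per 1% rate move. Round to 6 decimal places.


Answer: Rho = 40.394630

Derivation:
d1 = -0.1235242402; d2 = -0.3435242402
phi(d1) = 0.3959102827; exp(-qT) = 0.9627129409; exp(-rT) = 0.9841273201
N(d2) = 0.3656020540
Rho = K*T*exp(-rT)*N(d2) = 112.2700 * 1.0000 * 0.9841273201 * 0.3656020540 = 40.394630


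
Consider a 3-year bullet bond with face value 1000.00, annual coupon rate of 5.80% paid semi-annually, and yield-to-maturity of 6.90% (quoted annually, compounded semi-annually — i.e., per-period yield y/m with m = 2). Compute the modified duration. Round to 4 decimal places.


Coupon per period c = face * coupon_rate / m = 29.000000
Periods per year m = 2; per-period yield y/m = 0.034500
Number of cashflows N = 6
Cashflows (t years, CF_t, discount factor 1/(1+y/m)^(m*t), PV):
  t = 0.5000: CF_t = 29.000000, DF = 0.966651, PV = 28.032866
  t = 1.0000: CF_t = 29.000000, DF = 0.934413, PV = 27.097986
  t = 1.5000: CF_t = 29.000000, DF = 0.903251, PV = 26.194283
  t = 2.0000: CF_t = 29.000000, DF = 0.873128, PV = 25.320718
  t = 2.5000: CF_t = 29.000000, DF = 0.844010, PV = 24.476286
  t = 3.0000: CF_t = 1029.000000, DF = 0.815863, PV = 839.522625
Price P = sum_t PV_t = 970.644764
First compute Macaulay numerator sum_t t * PV_t:
  t * PV_t at t = 0.5000: 14.016433
  t * PV_t at t = 1.0000: 27.097986
  t * PV_t at t = 1.5000: 39.291424
  t * PV_t at t = 2.0000: 50.641436
  t * PV_t at t = 2.5000: 61.190716
  t * PV_t at t = 3.0000: 2518.567875
Macaulay duration D = 2710.805869 / 970.644764 = 2.792789
Modified duration = D / (1 + y/m) = 2.792789 / (1 + 0.034500) = 2.699651

Answer: Modified duration = 2.6997


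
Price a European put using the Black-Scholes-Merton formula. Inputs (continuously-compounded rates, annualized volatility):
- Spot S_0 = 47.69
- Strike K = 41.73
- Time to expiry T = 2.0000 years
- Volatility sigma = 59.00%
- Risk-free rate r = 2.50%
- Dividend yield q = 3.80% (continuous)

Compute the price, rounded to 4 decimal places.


Answer: Price = 11.4218

Derivation:
d1 = (ln(S/K) + (r - q + 0.5*sigma^2) * T) / (sigma * sqrt(T)) = 0.54603198
d2 = d1 - sigma * sqrt(T) = -0.28835403
exp(-rT) = 0.95122942; exp(-qT) = 0.92681621
P = K * exp(-rT) * N(-d2) - S_0 * exp(-qT) * N(-d1)
N(-d1) = 0.29252198; N(-d2) = 0.61346212
P = 41.7300 * 0.95122942 * 0.61346212 - 47.6900 * 0.92681621 * 0.29252198 = 11.4218


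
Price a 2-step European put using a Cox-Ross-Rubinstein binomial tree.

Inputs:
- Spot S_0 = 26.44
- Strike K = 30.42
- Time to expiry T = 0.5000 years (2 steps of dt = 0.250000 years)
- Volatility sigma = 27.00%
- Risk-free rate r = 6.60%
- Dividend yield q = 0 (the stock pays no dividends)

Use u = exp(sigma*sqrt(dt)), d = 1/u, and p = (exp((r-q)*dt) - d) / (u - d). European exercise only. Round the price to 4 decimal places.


dt = T/N = 0.250000
u = exp(sigma*sqrt(dt)) = 1.144537; d = 1/u = 0.873716
p = (exp((r-q)*dt) - d) / (u - d) = 0.527732
Discount per step: exp(-r*dt) = 0.983635
Stock lattice S(k, i) with i counting down-moves:
  k=0: S(0,0) = 26.4400
  k=1: S(1,0) = 30.2616; S(1,1) = 23.1010
  k=2: S(2,0) = 34.6355; S(2,1) = 26.4400; S(2,2) = 20.1838
Terminal payoffs V(N, i) = max(K - S_T, 0):
  V(2,0) = 0.000000; V(2,1) = 3.980000; V(2,2) = 10.236246
Backward induction: V(k, i) = exp(-r*dt) * [p * V(k+1, i) + (1-p) * V(k+1, i+1)].
  V(1,0) = exp(-r*dt) * [p*0.000000 + (1-p)*3.980000] = 1.848865
  V(1,1) = exp(-r*dt) * [p*3.980000 + (1-p)*10.236246] = 6.821140
  V(0,0) = exp(-r*dt) * [p*1.848865 + (1-p)*6.821140] = 4.128425

Answer: Price = V(0,0) = 4.1284


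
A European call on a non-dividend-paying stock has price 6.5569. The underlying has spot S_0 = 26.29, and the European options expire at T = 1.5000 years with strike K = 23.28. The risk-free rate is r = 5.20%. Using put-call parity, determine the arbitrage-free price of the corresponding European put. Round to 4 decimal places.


Answer: Put price = 1.8001

Derivation:
Put-call parity: C - P = S_0 * exp(-qT) - K * exp(-rT).
S_0 * exp(-qT) = 26.2900 * 1.00000000 = 26.29000000
K * exp(-rT) = 23.2800 * 0.92496443 = 21.53317185
P = C - S*exp(-qT) + K*exp(-rT)
P = 6.5569 - 26.29000000 + 21.53317185 = 1.8001


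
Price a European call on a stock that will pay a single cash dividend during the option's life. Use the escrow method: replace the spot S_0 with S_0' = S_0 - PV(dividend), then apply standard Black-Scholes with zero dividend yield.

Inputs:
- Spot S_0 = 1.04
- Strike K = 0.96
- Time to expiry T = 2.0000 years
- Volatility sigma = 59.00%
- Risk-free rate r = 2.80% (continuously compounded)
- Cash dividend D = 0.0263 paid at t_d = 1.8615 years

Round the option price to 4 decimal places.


Answer: Price = 0.3673

Derivation:
PV(D) = D * exp(-r * t_d) = 0.0263 * 0.94921306 = 0.02496430
S_0' = S_0 - PV(D) = 1.0400 - 0.02496430 = 1.01503570
d1 = (ln(S_0'/K) + (r + sigma^2/2)*T) / (sigma*sqrt(T)) = 0.55111876
d2 = d1 - sigma*sqrt(T) = -0.28326725
exp(-rT) = 0.94553914
N(d1) = 0.70922387; N(d2) = 0.38848599
C = S_0' * N(d1) - K * exp(-rT) * N(d2) = 1.01503570 * 0.70922387 - 0.9600 * 0.94553914 * 0.38848599 = 0.3673


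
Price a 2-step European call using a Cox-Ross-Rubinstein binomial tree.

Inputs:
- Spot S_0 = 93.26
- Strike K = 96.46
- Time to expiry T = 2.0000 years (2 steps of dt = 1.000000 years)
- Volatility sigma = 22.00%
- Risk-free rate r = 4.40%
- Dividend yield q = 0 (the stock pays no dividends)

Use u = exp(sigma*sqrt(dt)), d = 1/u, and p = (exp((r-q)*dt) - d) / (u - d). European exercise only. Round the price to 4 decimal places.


dt = T/N = 1.000000
u = exp(sigma*sqrt(dt)) = 1.246077; d = 1/u = 0.802519
p = (exp((r-q)*dt) - d) / (u - d) = 0.546633
Discount per step: exp(-r*dt) = 0.956954
Stock lattice S(k, i) with i counting down-moves:
  k=0: S(0,0) = 93.2600
  k=1: S(1,0) = 116.2091; S(1,1) = 74.8429
  k=2: S(2,0) = 144.8055; S(2,1) = 93.2600; S(2,2) = 60.0628
Terminal payoffs V(N, i) = max(S_T - K, 0):
  V(2,0) = 48.345475; V(2,1) = 0.000000; V(2,2) = 0.000000
Backward induction: V(k, i) = exp(-r*dt) * [p * V(k+1, i) + (1-p) * V(k+1, i+1)].
  V(1,0) = exp(-r*dt) * [p*48.345475 + (1-p)*0.000000] = 25.289660
  V(1,1) = exp(-r*dt) * [p*0.000000 + (1-p)*0.000000] = 0.000000
  V(0,0) = exp(-r*dt) * [p*25.289660 + (1-p)*0.000000] = 13.229096

Answer: Price = V(0,0) = 13.2291


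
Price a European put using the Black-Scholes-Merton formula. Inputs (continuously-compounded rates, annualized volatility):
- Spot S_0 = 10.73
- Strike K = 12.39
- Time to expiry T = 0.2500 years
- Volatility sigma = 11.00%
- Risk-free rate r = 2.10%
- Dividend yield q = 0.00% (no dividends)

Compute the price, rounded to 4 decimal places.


Answer: Price = 1.5963

Derivation:
d1 = (ln(S/K) + (r - q + 0.5*sigma^2) * T) / (sigma * sqrt(T)) = -2.49242980
d2 = d1 - sigma * sqrt(T) = -2.54742980
exp(-rT) = 0.99476376; exp(-qT) = 1.00000000
P = K * exp(-rT) * N(-d2) - S_0 * exp(-qT) * N(-d1)
N(-d1) = 0.99365638; N(-d2) = 0.99457402
P = 12.3900 * 0.99476376 * 0.99457402 - 10.7300 * 1.00000000 * 0.99365638 = 1.5963


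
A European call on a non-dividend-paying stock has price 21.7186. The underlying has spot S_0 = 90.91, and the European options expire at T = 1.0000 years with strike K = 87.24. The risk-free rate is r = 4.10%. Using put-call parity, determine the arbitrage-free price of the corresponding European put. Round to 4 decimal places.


Answer: Put price = 14.5441

Derivation:
Put-call parity: C - P = S_0 * exp(-qT) - K * exp(-rT).
S_0 * exp(-qT) = 90.9100 * 1.00000000 = 90.91000000
K * exp(-rT) = 87.2400 * 0.95982913 = 83.73549330
P = C - S*exp(-qT) + K*exp(-rT)
P = 21.7186 - 90.91000000 + 83.73549330 = 14.5441


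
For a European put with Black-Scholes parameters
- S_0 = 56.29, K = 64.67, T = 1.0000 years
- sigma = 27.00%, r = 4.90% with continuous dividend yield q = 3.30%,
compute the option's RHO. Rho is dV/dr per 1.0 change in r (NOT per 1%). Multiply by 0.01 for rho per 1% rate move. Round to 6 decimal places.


d1 = -0.3197426518; d2 = -0.5897426518
phi(d1) = 0.3790617286; exp(-qT) = 0.9675385596; exp(-rT) = 0.9521811297
N(-d2) = 0.7223184022
Rho = -K*T*exp(-rT)*N(-d2) = -64.6700 * 1.0000 * 0.9521811297 * 0.7223184022 = -44.478600

Answer: Rho = -44.478600


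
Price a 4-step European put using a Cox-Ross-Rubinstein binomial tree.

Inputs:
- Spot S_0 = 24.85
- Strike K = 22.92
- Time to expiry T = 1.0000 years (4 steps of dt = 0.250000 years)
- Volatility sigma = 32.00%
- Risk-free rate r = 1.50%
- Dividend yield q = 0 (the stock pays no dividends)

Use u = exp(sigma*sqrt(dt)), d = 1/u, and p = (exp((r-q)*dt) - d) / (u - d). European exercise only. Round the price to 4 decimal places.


Answer: Price = V(0,0) = 2.0886

Derivation:
dt = T/N = 0.250000
u = exp(sigma*sqrt(dt)) = 1.173511; d = 1/u = 0.852144
p = (exp((r-q)*dt) - d) / (u - d) = 0.471776
Discount per step: exp(-r*dt) = 0.996257
Stock lattice S(k, i) with i counting down-moves:
  k=0: S(0,0) = 24.8500
  k=1: S(1,0) = 29.1617; S(1,1) = 21.1758
  k=2: S(2,0) = 34.2216; S(2,1) = 24.8500; S(2,2) = 18.0448
  k=3: S(3,0) = 40.1594; S(3,1) = 29.1617; S(3,2) = 21.1758; S(3,3) = 15.3768
  k=4: S(4,0) = 47.1275; S(4,1) = 34.2216; S(4,2) = 24.8500; S(4,3) = 18.0448; S(4,4) = 13.1032
Terminal payoffs V(N, i) = max(K - S_T, 0):
  V(4,0) = 0.000000; V(4,1) = 0.000000; V(4,2) = 0.000000; V(4,3) = 4.875196; V(4,4) = 9.816783
Backward induction: V(k, i) = exp(-r*dt) * [p * V(k+1, i) + (1-p) * V(k+1, i+1)].
  V(3,0) = exp(-r*dt) * [p*0.000000 + (1-p)*0.000000] = 0.000000
  V(3,1) = exp(-r*dt) * [p*0.000000 + (1-p)*0.000000] = 0.000000
  V(3,2) = exp(-r*dt) * [p*0.000000 + (1-p)*4.875196] = 2.565557
  V(3,3) = exp(-r*dt) * [p*4.875196 + (1-p)*9.816783] = 7.457444
  V(2,0) = exp(-r*dt) * [p*0.000000 + (1-p)*0.000000] = 0.000000
  V(2,1) = exp(-r*dt) * [p*0.000000 + (1-p)*2.565557] = 1.350117
  V(2,2) = exp(-r*dt) * [p*2.565557 + (1-p)*7.457444] = 5.130295
  V(1,0) = exp(-r*dt) * [p*0.000000 + (1-p)*1.350117] = 0.710495
  V(1,1) = exp(-r*dt) * [p*1.350117 + (1-p)*5.130295] = 3.334370
  V(0,0) = exp(-r*dt) * [p*0.710495 + (1-p)*3.334370] = 2.088642


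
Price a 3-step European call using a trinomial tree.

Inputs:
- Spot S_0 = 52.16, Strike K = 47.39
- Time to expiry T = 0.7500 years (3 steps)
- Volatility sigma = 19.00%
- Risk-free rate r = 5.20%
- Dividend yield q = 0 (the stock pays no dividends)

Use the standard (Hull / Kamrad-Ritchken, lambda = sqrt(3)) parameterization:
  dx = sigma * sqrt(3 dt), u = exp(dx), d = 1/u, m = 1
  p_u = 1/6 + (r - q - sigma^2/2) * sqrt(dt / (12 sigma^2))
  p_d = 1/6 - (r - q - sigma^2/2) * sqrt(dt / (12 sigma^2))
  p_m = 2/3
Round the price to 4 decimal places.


Answer: Price = V(0,0) = 7.5977

Derivation:
dt = T/N = 0.250000; dx = sigma*sqrt(3*dt) = 0.164545
u = exp(dx) = 1.178856; d = 1/u = 0.848280
p_u = 0.192458, p_m = 0.666667, p_d = 0.140876
Discount per step: exp(-r*dt) = 0.987084
Stock lattice S(k, j) with j the centered position index:
  k=0: S(0,+0) = 52.1600
  k=1: S(1,-1) = 44.2463; S(1,+0) = 52.1600; S(1,+1) = 61.4892
  k=2: S(2,-2) = 37.5332; S(2,-1) = 44.2463; S(2,+0) = 52.1600; S(2,+1) = 61.4892; S(2,+2) = 72.4869
  k=3: S(3,-3) = 31.8387; S(3,-2) = 37.5332; S(3,-1) = 44.2463; S(3,+0) = 52.1600; S(3,+1) = 61.4892; S(3,+2) = 72.4869; S(3,+3) = 85.4516
Terminal payoffs V(N, j) = max(S_T - K, 0):
  V(3,-3) = 0.000000; V(3,-2) = 0.000000; V(3,-1) = 0.000000; V(3,+0) = 4.770000; V(3,+1) = 14.099150; V(3,+2) = 25.096879; V(3,+3) = 38.061623
Backward induction: V(k, j) = exp(-r*dt) * [p_u * V(k+1, j+1) + p_m * V(k+1, j) + p_d * V(k+1, j-1)]
  V(2,-2) = exp(-r*dt) * [p_u*0.000000 + p_m*0.000000 + p_d*0.000000] = 0.000000
  V(2,-1) = exp(-r*dt) * [p_u*4.770000 + p_m*0.000000 + p_d*0.000000] = 0.906165
  V(2,+0) = exp(-r*dt) * [p_u*14.099150 + p_m*4.770000 + p_d*0.000000] = 5.817368
  V(2,+1) = exp(-r*dt) * [p_u*25.096879 + p_m*14.099150 + p_d*4.770000] = 14.709029
  V(2,+2) = exp(-r*dt) * [p_u*38.061623 + p_m*25.096879 + p_d*14.099150] = 25.706363
  V(1,-1) = exp(-r*dt) * [p_u*5.817368 + p_m*0.906165 + p_d*0.000000] = 1.701443
  V(1,+0) = exp(-r*dt) * [p_u*14.709029 + p_m*5.817368 + p_d*0.906165] = 6.748462
  V(1,+1) = exp(-r*dt) * [p_u*25.706363 + p_m*14.709029 + p_d*5.817368] = 15.371790
  V(0,+0) = exp(-r*dt) * [p_u*15.371790 + p_m*6.748462 + p_d*1.701443] = 7.597669


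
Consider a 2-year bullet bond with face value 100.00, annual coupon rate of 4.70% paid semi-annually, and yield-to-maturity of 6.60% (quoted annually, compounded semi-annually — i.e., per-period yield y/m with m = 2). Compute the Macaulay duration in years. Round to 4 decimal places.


Answer: Macaulay duration = 1.9308 years

Derivation:
Coupon per period c = face * coupon_rate / m = 2.350000
Periods per year m = 2; per-period yield y/m = 0.033000
Number of cashflows N = 4
Cashflows (t years, CF_t, discount factor 1/(1+y/m)^(m*t), PV):
  t = 0.5000: CF_t = 2.350000, DF = 0.968054, PV = 2.274927
  t = 1.0000: CF_t = 2.350000, DF = 0.937129, PV = 2.202253
  t = 1.5000: CF_t = 2.350000, DF = 0.907192, PV = 2.131900
  t = 2.0000: CF_t = 102.350000, DF = 0.878211, PV = 89.884863
Price P = sum_t PV_t = 96.493944
Macaulay numerator sum_t t * PV_t:
  t * PV_t at t = 0.5000: 1.137464
  t * PV_t at t = 1.0000: 2.202253
  t * PV_t at t = 1.5000: 3.197851
  t * PV_t at t = 2.0000: 179.769726
Macaulay duration D = (sum_t t * PV_t) / P = 186.307293 / 96.493944 = 1.930767


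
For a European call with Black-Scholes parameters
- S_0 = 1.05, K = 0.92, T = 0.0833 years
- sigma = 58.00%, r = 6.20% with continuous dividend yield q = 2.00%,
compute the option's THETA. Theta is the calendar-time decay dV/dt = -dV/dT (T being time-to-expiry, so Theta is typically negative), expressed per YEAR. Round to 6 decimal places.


Answer: Theta = -0.308143

Derivation:
d1 = 0.8941645304; d2 = 0.7267664420
phi(d1) = 0.2674818309; exp(-qT) = 0.9983353870; exp(-rT) = 0.9948487136
Theta = -S*exp(-qT)*phi(d1)*sigma/(2*sqrt(T)) - r*K*exp(-rT)*N(d2) + q*S*exp(-qT)*N(d1)
N(d1) = 0.8143830666; N(d2) = 0.7663154782; sqrt(T) = 0.2886173938
Term 1 = -1.0500 * 0.9983353870 * 0.2674818309 * 0.5800 / (2 * 0.2886173938) = -0.2817315917
Term 2 = -0.0620 * 0.9200 * 0.9948487136 * 0.7663154782 = -0.0434854689
Term 3 = 0.0200 * 1.0500 * 0.9983353870 * 0.8143830666 = 0.0170735761
Theta = -0.2817315917 + (-0.0434854689) + (0.0170735761) = -0.308143


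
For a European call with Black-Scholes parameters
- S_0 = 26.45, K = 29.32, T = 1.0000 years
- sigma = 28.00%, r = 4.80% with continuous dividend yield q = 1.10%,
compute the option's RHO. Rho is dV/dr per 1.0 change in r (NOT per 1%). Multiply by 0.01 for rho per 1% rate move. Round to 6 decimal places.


Answer: Rho = 9.880167

Derivation:
d1 = -0.0957632811; d2 = -0.3757632811
phi(d1) = 0.3971171966; exp(-qT) = 0.9890602788; exp(-rT) = 0.9531337871
N(d2) = 0.3535464440
Rho = K*T*exp(-rT)*N(d2) = 29.3200 * 1.0000 * 0.9531337871 * 0.3535464440 = 9.880167


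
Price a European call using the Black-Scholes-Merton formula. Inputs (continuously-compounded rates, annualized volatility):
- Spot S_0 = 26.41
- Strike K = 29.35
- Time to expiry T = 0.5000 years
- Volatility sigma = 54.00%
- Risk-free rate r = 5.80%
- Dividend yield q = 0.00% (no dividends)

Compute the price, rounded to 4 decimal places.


Answer: Price = 3.1895

Derivation:
d1 = (ln(S/K) + (r - q + 0.5*sigma^2) * T) / (sigma * sqrt(T)) = -0.00955856
d2 = d1 - sigma * sqrt(T) = -0.39139623
exp(-rT) = 0.97141646; exp(-qT) = 1.00000000
C = S_0 * exp(-qT) * N(d1) - K * exp(-rT) * N(d2)
N(d1) = 0.49618674; N(d2) = 0.34775219
C = 26.4100 * 1.00000000 * 0.49618674 - 29.3500 * 0.97141646 * 0.34775219 = 3.1895


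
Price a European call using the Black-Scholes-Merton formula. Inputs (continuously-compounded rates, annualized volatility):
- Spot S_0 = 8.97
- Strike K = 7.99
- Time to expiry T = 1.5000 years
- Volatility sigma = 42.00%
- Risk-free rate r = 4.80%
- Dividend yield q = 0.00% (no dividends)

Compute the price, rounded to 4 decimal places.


d1 = (ln(S/K) + (r - q + 0.5*sigma^2) * T) / (sigma * sqrt(T)) = 0.62208275
d2 = d1 - sigma * sqrt(T) = 0.10768990
exp(-rT) = 0.93053090; exp(-qT) = 1.00000000
C = S_0 * exp(-qT) * N(d1) - K * exp(-rT) * N(d2)
N(d1) = 0.73305627; N(d2) = 0.54287916
C = 8.9700 * 1.00000000 * 0.73305627 - 7.9900 * 0.93053090 * 0.54287916 = 2.5392

Answer: Price = 2.5392


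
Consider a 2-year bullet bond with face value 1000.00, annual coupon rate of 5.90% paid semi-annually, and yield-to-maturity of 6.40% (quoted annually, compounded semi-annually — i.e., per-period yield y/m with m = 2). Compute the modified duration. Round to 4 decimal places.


Coupon per period c = face * coupon_rate / m = 29.500000
Periods per year m = 2; per-period yield y/m = 0.032000
Number of cashflows N = 4
Cashflows (t years, CF_t, discount factor 1/(1+y/m)^(m*t), PV):
  t = 0.5000: CF_t = 29.500000, DF = 0.968992, PV = 28.585271
  t = 1.0000: CF_t = 29.500000, DF = 0.938946, PV = 27.698906
  t = 1.5000: CF_t = 29.500000, DF = 0.909831, PV = 26.840025
  t = 2.0000: CF_t = 1029.500000, DF = 0.881620, PV = 907.627324
Price P = sum_t PV_t = 990.751527
First compute Macaulay numerator sum_t t * PV_t:
  t * PV_t at t = 0.5000: 14.292636
  t * PV_t at t = 1.0000: 27.698906
  t * PV_t at t = 1.5000: 40.260038
  t * PV_t at t = 2.0000: 1815.254648
Macaulay duration D = 1897.506228 / 990.751527 = 1.915219
Modified duration = D / (1 + y/m) = 1.915219 / (1 + 0.032000) = 1.855832

Answer: Modified duration = 1.8558


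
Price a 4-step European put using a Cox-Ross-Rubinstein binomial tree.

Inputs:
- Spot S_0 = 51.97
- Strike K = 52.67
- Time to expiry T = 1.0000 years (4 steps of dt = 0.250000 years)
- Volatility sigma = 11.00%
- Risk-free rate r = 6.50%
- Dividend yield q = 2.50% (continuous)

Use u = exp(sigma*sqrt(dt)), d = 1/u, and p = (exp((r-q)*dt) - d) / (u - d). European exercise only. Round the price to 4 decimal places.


Answer: Price = V(0,0) = 1.5591

Derivation:
dt = T/N = 0.250000
u = exp(sigma*sqrt(dt)) = 1.056541; d = 1/u = 0.946485
p = (exp((r-q)*dt) - d) / (u - d) = 0.577573
Discount per step: exp(-r*dt) = 0.983881
Stock lattice S(k, i) with i counting down-moves:
  k=0: S(0,0) = 51.9700
  k=1: S(1,0) = 54.9084; S(1,1) = 49.1888
  k=2: S(2,0) = 58.0130; S(2,1) = 51.9700; S(2,2) = 46.5565
  k=3: S(3,0) = 61.2931; S(3,1) = 54.9084; S(3,2) = 49.1888; S(3,3) = 44.0650
  k=4: S(4,0) = 64.7586; S(4,1) = 58.0130; S(4,2) = 51.9700; S(4,3) = 46.5565; S(4,4) = 41.7069
Terminal payoffs V(N, i) = max(K - S_T, 0):
  V(4,0) = 0.000000; V(4,1) = 0.000000; V(4,2) = 0.700000; V(4,3) = 6.113500; V(4,4) = 10.963098
Backward induction: V(k, i) = exp(-r*dt) * [p * V(k+1, i) + (1-p) * V(k+1, i+1)].
  V(3,0) = exp(-r*dt) * [p*0.000000 + (1-p)*0.000000] = 0.000000
  V(3,1) = exp(-r*dt) * [p*0.000000 + (1-p)*0.700000] = 0.290933
  V(3,2) = exp(-r*dt) * [p*0.700000 + (1-p)*6.113500] = 2.938667
  V(3,3) = exp(-r*dt) * [p*6.113500 + (1-p)*10.963098] = 8.030541
  V(2,0) = exp(-r*dt) * [p*0.000000 + (1-p)*0.290933] = 0.120917
  V(2,1) = exp(-r*dt) * [p*0.290933 + (1-p)*2.938667] = 1.386691
  V(2,2) = exp(-r*dt) * [p*2.938667 + (1-p)*8.030541] = 5.007577
  V(1,0) = exp(-r*dt) * [p*0.120917 + (1-p)*1.386691] = 0.645047
  V(1,1) = exp(-r*dt) * [p*1.386691 + (1-p)*5.007577] = 2.869246
  V(0,0) = exp(-r*dt) * [p*0.645047 + (1-p)*2.869246] = 1.559068


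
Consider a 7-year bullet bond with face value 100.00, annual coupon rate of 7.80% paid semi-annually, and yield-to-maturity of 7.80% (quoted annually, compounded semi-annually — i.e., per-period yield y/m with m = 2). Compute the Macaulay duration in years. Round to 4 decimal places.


Coupon per period c = face * coupon_rate / m = 3.900000
Periods per year m = 2; per-period yield y/m = 0.039000
Number of cashflows N = 14
Cashflows (t years, CF_t, discount factor 1/(1+y/m)^(m*t), PV):
  t = 0.5000: CF_t = 3.900000, DF = 0.962464, PV = 3.753609
  t = 1.0000: CF_t = 3.900000, DF = 0.926337, PV = 3.612713
  t = 1.5000: CF_t = 3.900000, DF = 0.891566, PV = 3.477106
  t = 2.0000: CF_t = 3.900000, DF = 0.858100, PV = 3.346589
  t = 2.5000: CF_t = 3.900000, DF = 0.825890, PV = 3.220971
  t = 3.0000: CF_t = 3.900000, DF = 0.794889, PV = 3.100069
  t = 3.5000: CF_t = 3.900000, DF = 0.765052, PV = 2.983704
  t = 4.0000: CF_t = 3.900000, DF = 0.736335, PV = 2.871708
  t = 4.5000: CF_t = 3.900000, DF = 0.708696, PV = 2.763915
  t = 5.0000: CF_t = 3.900000, DF = 0.682094, PV = 2.660168
  t = 5.5000: CF_t = 3.900000, DF = 0.656491, PV = 2.560316
  t = 6.0000: CF_t = 3.900000, DF = 0.631849, PV = 2.464212
  t = 6.5000: CF_t = 3.900000, DF = 0.608132, PV = 2.371715
  t = 7.0000: CF_t = 103.900000, DF = 0.585305, PV = 60.813204
Price P = sum_t PV_t = 100.000000
Macaulay numerator sum_t t * PV_t:
  t * PV_t at t = 0.5000: 1.876805
  t * PV_t at t = 1.0000: 3.612713
  t * PV_t at t = 1.5000: 5.215659
  t * PV_t at t = 2.0000: 6.693179
  t * PV_t at t = 2.5000: 8.052429
  t * PV_t at t = 3.0000: 9.300206
  t * PV_t at t = 3.5000: 10.442965
  t * PV_t at t = 4.0000: 11.486831
  t * PV_t at t = 4.5000: 12.437617
  t * PV_t at t = 5.0000: 13.300842
  t * PV_t at t = 5.5000: 14.081738
  t * PV_t at t = 6.0000: 14.785271
  t * PV_t at t = 6.5000: 15.416147
  t * PV_t at t = 7.0000: 425.692425
Macaulay duration D = (sum_t t * PV_t) / P = 552.394827 / 100.000000 = 5.523948

Answer: Macaulay duration = 5.5239 years
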